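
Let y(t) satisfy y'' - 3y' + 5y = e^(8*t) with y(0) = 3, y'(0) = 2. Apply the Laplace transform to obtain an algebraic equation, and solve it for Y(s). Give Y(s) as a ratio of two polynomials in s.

Apply the Laplace transform to the equation.
With L{y''} = s^2 Y - s·y(0) - y'(0) and L{y'} = sY - y(0), with y(0) = 3, y'(0) = 2: the LHS transforms to (s^2 - 3*s + 5)Y - (3*s - 7).
The right side is L{e^(8*t)} = 1/(s - 8).
So (s^2 - 3*s + 5)Y = 1/(s - 8) + (3*s - 7).
Divide through and combine into a single rational function.

Y(s) = (3*s^2 - 31*s + 57)/(s^3 - 11*s^2 + 29*s - 40)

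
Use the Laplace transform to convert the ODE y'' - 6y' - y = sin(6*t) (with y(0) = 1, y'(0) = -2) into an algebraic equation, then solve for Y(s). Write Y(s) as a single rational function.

Take the Laplace transform of both sides.
Using L{y''} = s^2 Y - s·y(0) - y'(0) and L{y'} = sY - y(0), with y(0) = 1, y'(0) = -2, the left side becomes (s^2 - 6*s - 1)Y - (s - 8).
The right side is L{sin(6*t)} = 6/(s^2 + 36).
So (s^2 - 6*s - 1)Y = 6/(s^2 + 36) + (s - 8).
Solve for Y(s) and write it as one ratio of polynomials.

Y(s) = (s^3 - 8*s^2 + 36*s - 282)/(s^4 - 6*s^3 + 35*s^2 - 216*s - 36)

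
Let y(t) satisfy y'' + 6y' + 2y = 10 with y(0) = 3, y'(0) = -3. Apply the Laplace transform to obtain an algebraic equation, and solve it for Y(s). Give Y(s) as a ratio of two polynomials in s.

Y(s) = (3*s^2 + 15*s + 10)/(s^3 + 6*s^2 + 2*s)

Take the Laplace transform of both sides.
Using L{y''} = s^2 Y - s·y(0) - y'(0) and L{y'} = sY - y(0), with y(0) = 3, y'(0) = -3, the left side becomes (s^2 + 6*s + 2)Y - (3*s + 15).
The right side is L{10} = 10/s.
So (s^2 + 6*s + 2)Y = 10/s + (3*s + 15).
Solve for Y(s) and write it as one ratio of polynomials.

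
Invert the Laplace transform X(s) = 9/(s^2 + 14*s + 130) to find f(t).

f(t) = exp(-7*t)*sin(9*t)

Rewrite the denominator: s^2 + 14*s + 130 = (s + 7)^2 + 81.
The form in (s + 7) signals a first-shifting-theorem factor e^(-7t).
Since L{sin(9t)} = 9/(s^2 + 81), the inverse is e^(-7*t)*sin(9*t).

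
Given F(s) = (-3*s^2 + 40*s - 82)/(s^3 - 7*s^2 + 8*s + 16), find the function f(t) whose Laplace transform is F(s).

Factor the denominator: s^3 - 7*s^2 + 8*s + 16 = (s - 4)^2*(s + 1).
Partial fraction decomposition gives [2/(s - 4)] + [6/(s - 4)^2] + [-5/(s + 1)].
Invert each term: 2/(s - 4) ↔ 2e^(4t); 6/(s - 4)^2 ↔ 6t·e^(4t); -5/(s + 1) ↔ -5e^(-t).

f(t) = 6*t*exp(4*t) + 2*exp(4*t) - 5*exp(-t)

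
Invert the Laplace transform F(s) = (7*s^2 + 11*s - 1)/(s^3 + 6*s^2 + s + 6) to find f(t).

Factor the denominator: s^3 + 6*s^2 + s + 6 = (s + 6)*(s^2 + 1).
Partial fraction decomposition gives [5/(s + 6)] + [2*s/(s^2 + 1)] + [-1/(s^2 + 1)].
Invert each term: 5/(s + 6) ↔ 5e^(-6t); 2·s/(s^2 + 1) ↔ 2cos(t); -1·1/(s^2 + 1) ↔ -sin(t).

f(t) = -sin(t) + 2*cos(t) + 5*exp(-6*t)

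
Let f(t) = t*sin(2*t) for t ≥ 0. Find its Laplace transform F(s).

F(s) = 4*s/(s^2 + 4)^2

L{sin(2t)} = 2/(s^2 + 4).
Then apply L{t·g(t)} = -d/ds[G(s)] with G(s) = 2/(s^2 + 4):
differentiating 1 time and applying the sign gives 4*s/(s^2 + 4)^2.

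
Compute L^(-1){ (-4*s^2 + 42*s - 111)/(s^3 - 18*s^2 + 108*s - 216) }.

-3*t^2*exp(6*t)/2 - 6*t*exp(6*t) - 4*exp(6*t)

Factor the denominator: s^3 - 18*s^2 + 108*s - 216 = (s - 6)^3.
Partial fraction decomposition gives [-4/(s - 6)] + [-6/(s - 6)^2] + [-3/(s - 6)^3].
Invert each term: -4/(s - 6) ↔ -4e^(6t); -6/(s - 6)^2 ↔ -6t·e^(6t); -3/(s - 6)^3 ↔ (-3/2)t^2·e^(6t).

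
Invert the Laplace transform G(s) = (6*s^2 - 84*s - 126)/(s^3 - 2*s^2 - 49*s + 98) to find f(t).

Factor the denominator: s^3 - 2*s^2 - 49*s + 98 = (s - 7)*(s - 2)*(s + 7).
Partial fraction decomposition gives [6/(s - 2)] + [6/(s + 7)] + [-6/(s - 7)].
Invert each term: 6/(s - 2) ↔ 6e^(2t); 6/(s + 7) ↔ 6e^(-7t); -6/(s - 7) ↔ -6e^(7t).

f(t) = -6*exp(7*t) + 6*exp(2*t) + 6*exp(-7*t)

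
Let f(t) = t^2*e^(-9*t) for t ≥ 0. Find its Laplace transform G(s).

G(s) = 2/(s + 9)^3

L{e^(-9t)} = 1/(s + 9).
Then apply L{t^2·g(t)} = (-1)^2 d^2/ds^2[H(s)] with H(s) = 1/(s + 9):
differentiating 2 times and applying the sign gives 2/(s + 9)^3.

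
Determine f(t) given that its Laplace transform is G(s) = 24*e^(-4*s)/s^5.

The factor e^(-4s) signals a time shift by c = 4 (second shifting theorem).
L{t^4} = 4!/s^5 = 24/s^5, so L^-1{24/s^5} = t^4.
Hence the inverse is u(t - 4) times that function evaluated at t - 4.

f(t) = Heaviside(t - 4)*((t - 4)^4)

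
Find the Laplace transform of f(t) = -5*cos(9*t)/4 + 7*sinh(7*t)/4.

-5*s/(4*(s^2 + 81)) + 49/(4*(s^2 - 49))

The transform is linear, so treat each term independently.
(-5/4)·[L{cos(9t)} = s/(s^2 + 81)]; (7/4)·[L{sinh(7t)} = 7/(s^2 - 49)].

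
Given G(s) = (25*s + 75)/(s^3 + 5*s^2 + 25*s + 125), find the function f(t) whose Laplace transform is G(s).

Factor the denominator: s^3 + 5*s^2 + 25*s + 125 = (s + 5)*(s^2 + 25).
Partial fraction decomposition gives [-1/(s + 5)] + [s/(s^2 + 25)] + [20/(s^2 + 25)].
Invert each term: -1/(s + 5) ↔ -e^(-5t); 1·s/(s^2 + 25) ↔ cos(5t); 4·5/(s^2 + 25) ↔ 4sin(5t).

f(t) = 4*sin(5*t) + cos(5*t) - exp(-5*t)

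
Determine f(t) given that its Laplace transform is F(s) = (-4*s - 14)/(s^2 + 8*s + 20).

f(t) = exp(-4*t)*sin(2*t) - 4*exp(-4*t)*cos(2*t)

Complete the square in the denominator: s^2 + 8*s + 20 = (s + 4)^2 + 2^2.
Split the numerator to match: -4*s - 14 = -4·(s + 4) + 1·2.
Invert each term: -4·(s + 4)/((s + 4)^2 + 4) ↔ -4e^(-4t)cos(2t); 1·2/((s + 4)^2 + 4) ↔ e^(-4t)sin(2t).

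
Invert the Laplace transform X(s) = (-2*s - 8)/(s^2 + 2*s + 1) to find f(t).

f(t) = -6*t*exp(-t) - 2*exp(-t)

Factor the denominator: s^2 + 2*s + 1 = (s + 1)^2.
Partial fraction decomposition gives [-2/(s + 1)] + [-6/(s + 1)^2].
Invert each term: -2/(s + 1) ↔ -2e^(-t); -6/(s + 1)^2 ↔ -6t·e^(-t).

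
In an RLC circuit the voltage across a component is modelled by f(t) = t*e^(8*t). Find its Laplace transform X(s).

X(s) = (s - 8)^(-2)

L{t} = 1!/s^2 = 1/s^2.
By the first shifting theorem, multiplying by e^(8t) replaces s with s - 8.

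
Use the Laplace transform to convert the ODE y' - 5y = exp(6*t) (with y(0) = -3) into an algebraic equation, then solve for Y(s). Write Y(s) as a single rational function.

Transform both sides with L{·}.
With L{y'} = sY - y(0) = sY - (-3): the LHS transforms to (s - 5)Y - (-3).
The right side is L{exp(6*t)} = 1/(s - 6).
So (s - 5)Y = 1/(s - 6) + (-3).
Divide through and combine into a single rational function.

Y(s) = (-3*s + 19)/(s^2 - 11*s + 30)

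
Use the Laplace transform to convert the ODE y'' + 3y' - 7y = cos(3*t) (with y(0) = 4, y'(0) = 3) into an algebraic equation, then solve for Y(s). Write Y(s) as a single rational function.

Laplace-transform each side.
The derivative rules (L{y''} = s^2 Y - s·y(0) - y'(0) and L{y'} = sY - y(0), with y(0) = 4, y'(0) = 3) turn the left side into (s^2 + 3*s - 7)Y - (4*s + 15).
The right side is L{cos(3*t)} = s/(s^2 + 9).
So (s^2 + 3*s - 7)Y = s/(s^2 + 9) + (4*s + 15).
Solve for Y(s) and write it as one ratio of polynomials.

Y(s) = (4*s^3 + 15*s^2 + 37*s + 135)/(s^4 + 3*s^3 + 2*s^2 + 27*s - 63)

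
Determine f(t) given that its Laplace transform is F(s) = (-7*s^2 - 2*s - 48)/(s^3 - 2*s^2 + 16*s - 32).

Factor the denominator: s^3 - 2*s^2 + 16*s - 32 = (s - 2)*(s^2 + 16).
Partial fraction decomposition gives [-4/(s - 2)] + [-3*s/(s^2 + 16)] + [-8/(s^2 + 16)].
Invert each term: -4/(s - 2) ↔ -4e^(2t); -3·s/(s^2 + 16) ↔ -3cos(4t); -2·4/(s^2 + 16) ↔ -2sin(4t).

f(t) = -4*exp(2*t) - 2*sin(4*t) - 3*cos(4*t)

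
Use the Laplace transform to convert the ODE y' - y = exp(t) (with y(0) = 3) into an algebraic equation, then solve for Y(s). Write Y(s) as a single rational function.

Transform both sides with L{·}.
With L{y'} = sY - y(0) = sY - 3: the LHS transforms to (s - 1)Y - (3).
The right side is L{exp(t)} = 1/(s - 1).
So (s - 1)Y = 1/(s - 1) + (3).
Isolate Y and clear denominators.

Y(s) = (3*s - 2)/(s^2 - 2*s + 1)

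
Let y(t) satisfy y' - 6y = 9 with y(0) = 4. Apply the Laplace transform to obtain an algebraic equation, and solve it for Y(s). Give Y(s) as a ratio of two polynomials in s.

Transform both sides with L{·}.
With L{y'} = sY - y(0) = sY - 4: the LHS transforms to (s - 6)Y - (4).
The right side is L{9} = 9/s.
So (s - 6)Y = 9/s + (4).
Solve for Y(s) and write it as one ratio of polynomials.

Y(s) = (4*s + 9)/(s^2 - 6*s)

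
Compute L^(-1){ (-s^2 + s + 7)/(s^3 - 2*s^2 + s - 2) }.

Factor the denominator: s^3 - 2*s^2 + s - 2 = (s - 2)*(s^2 + 1).
Partial fraction decomposition gives [1/(s - 2)] + [-2*s/(s^2 + 1)] + [-3/(s^2 + 1)].
Invert each term: 1/(s - 2) ↔ e^(2t); -2·s/(s^2 + 1) ↔ -2cos(t); -3·1/(s^2 + 1) ↔ -3sin(t).

exp(2*t) - 3*sin(t) - 2*cos(t)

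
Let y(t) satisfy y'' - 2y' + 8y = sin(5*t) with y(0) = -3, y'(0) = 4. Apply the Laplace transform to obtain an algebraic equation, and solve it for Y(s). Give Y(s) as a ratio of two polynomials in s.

Apply the Laplace transform to the equation.
The derivative rules (L{y''} = s^2 Y - s·y(0) - y'(0) and L{y'} = sY - y(0), with y(0) = -3, y'(0) = 4) turn the left side into (s^2 - 2*s + 8)Y - (-3*s + 10).
The right side is L{sin(5*t)} = 5/(s^2 + 25).
So (s^2 - 2*s + 8)Y = 5/(s^2 + 25) + (-3*s + 10).
Divide through and combine into a single rational function.

Y(s) = (-3*s^3 + 10*s^2 - 75*s + 255)/(s^4 - 2*s^3 + 33*s^2 - 50*s + 200)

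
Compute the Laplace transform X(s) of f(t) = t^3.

X(s) = 6/s^4

L{t^3} = 3!/s^4 = 6/s^4.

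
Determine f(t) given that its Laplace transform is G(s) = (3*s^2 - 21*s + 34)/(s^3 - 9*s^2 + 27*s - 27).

f(t) = -t^2*exp(3*t) - 3*t*exp(3*t) + 3*exp(3*t)

Factor the denominator: s^3 - 9*s^2 + 27*s - 27 = (s - 3)^3.
Partial fraction decomposition gives [3/(s - 3)] + [-3/(s - 3)^2] + [-2/(s - 3)^3].
Invert each term: 3/(s - 3) ↔ 3e^(3t); -3/(s - 3)^2 ↔ -3t·e^(3t); -2/(s - 3)^3 ↔ (-1)t^2·e^(3t).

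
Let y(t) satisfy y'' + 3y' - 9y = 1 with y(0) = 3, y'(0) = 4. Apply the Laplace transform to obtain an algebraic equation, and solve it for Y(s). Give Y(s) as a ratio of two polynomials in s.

Y(s) = (3*s^2 + 13*s + 1)/(s^3 + 3*s^2 - 9*s)

Apply the Laplace transform to the equation.
With L{y''} = s^2 Y - s·y(0) - y'(0) and L{y'} = sY - y(0), with y(0) = 3, y'(0) = 4: the LHS transforms to (s^2 + 3*s - 9)Y - (3*s + 13).
The right side is L{1} = 1/s.
So (s^2 + 3*s - 9)Y = 1/s + (3*s + 13).
Solve for Y(s) and write it as one ratio of polynomials.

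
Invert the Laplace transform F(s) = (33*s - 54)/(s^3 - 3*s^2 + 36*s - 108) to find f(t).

Factor the denominator: s^3 - 3*s^2 + 36*s - 108 = (s - 3)*(s^2 + 36).
Partial fraction decomposition gives [1/(s - 3)] + [-s/(s^2 + 36)] + [30/(s^2 + 36)].
Invert each term: 1/(s - 3) ↔ e^(3t); -1·s/(s^2 + 36) ↔ -cos(6t); 5·6/(s^2 + 36) ↔ 5sin(6t).

f(t) = exp(3*t) + 5*sin(6*t) - cos(6*t)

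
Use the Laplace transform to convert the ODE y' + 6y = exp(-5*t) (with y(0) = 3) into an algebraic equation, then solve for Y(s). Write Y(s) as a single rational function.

Y(s) = (3*s + 16)/(s^2 + 11*s + 30)

Take the Laplace transform of both sides.
Using L{y'} = sY - y(0) = sY - 3, the left side becomes (s + 6)Y - (3).
The right side is L{exp(-5*t)} = 1/(s + 5).
So (s + 6)Y = 1/(s + 5) + (3).
Isolate Y and clear denominators.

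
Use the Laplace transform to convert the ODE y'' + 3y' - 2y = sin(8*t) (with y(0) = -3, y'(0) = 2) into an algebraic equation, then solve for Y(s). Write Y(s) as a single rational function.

Y(s) = (-3*s^3 - 7*s^2 - 192*s - 440)/(s^4 + 3*s^3 + 62*s^2 + 192*s - 128)

Take the Laplace transform of both sides.
Using L{y''} = s^2 Y - s·y(0) - y'(0) and L{y'} = sY - y(0), with y(0) = -3, y'(0) = 2, the left side becomes (s^2 + 3*s - 2)Y - (-3*s - 7).
The right side is L{sin(8*t)} = 8/(s^2 + 64).
So (s^2 + 3*s - 2)Y = 8/(s^2 + 64) + (-3*s - 7).
Isolate Y and clear denominators.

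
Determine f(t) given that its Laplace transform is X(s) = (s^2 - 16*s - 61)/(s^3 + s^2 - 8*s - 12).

Factor the denominator: s^3 + s^2 - 8*s - 12 = (s - 3)*(s + 2)^2.
Partial fraction decomposition gives [5/(s + 2)] + [5/(s + 2)^2] + [-4/(s - 3)].
Invert each term: 5/(s + 2) ↔ 5e^(-2t); 5/(s + 2)^2 ↔ 5t·e^(-2t); -4/(s - 3) ↔ -4e^(3t).

f(t) = 5*t*exp(-2*t) - 4*exp(3*t) + 5*exp(-2*t)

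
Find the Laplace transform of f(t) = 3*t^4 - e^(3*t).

Apply the Laplace transform termwise.
(3)·[L{t^4} = 4!/s^5 = 24/s^5]; (-1)·[L{e^(3t)} = 1/(s - 3)].

-1/(s - 3) + 72/s^5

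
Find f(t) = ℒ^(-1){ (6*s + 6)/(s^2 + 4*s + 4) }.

f(t) = -6*t*exp(-2*t) + 6*exp(-2*t)

Factor the denominator: s^2 + 4*s + 4 = (s + 2)^2.
Partial fraction decomposition gives [6/(s + 2)] + [-6/(s + 2)^2].
Invert each term: 6/(s + 2) ↔ 6e^(-2t); -6/(s + 2)^2 ↔ -6t·e^(-2t).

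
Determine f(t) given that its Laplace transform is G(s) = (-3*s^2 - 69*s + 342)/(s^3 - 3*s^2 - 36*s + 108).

f(t) = -5*exp(6*t) - 4*exp(3*t) + 6*exp(-6*t)

Factor the denominator: s^3 - 3*s^2 - 36*s + 108 = (s - 6)*(s - 3)*(s + 6).
Partial fraction decomposition gives [-5/(s - 6)] + [-4/(s - 3)] + [6/(s + 6)].
Invert each term: -5/(s - 6) ↔ -5e^(6t); -4/(s - 3) ↔ -4e^(3t); 6/(s + 6) ↔ 6e^(-6t).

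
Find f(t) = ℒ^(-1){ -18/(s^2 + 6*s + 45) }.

f(t) = -3*exp(-3*t)*sin(6*t)

Rewrite the denominator: s^2 + 6*s + 45 = (s + 3)^2 + 36.
The form in (s + 3) signals a first-shifting-theorem factor e^(-3t).
Since L{sin(6t)} = 6/(s^2 + 36), the inverse is e^(-3*t)*sin(6*t), scaled by -3.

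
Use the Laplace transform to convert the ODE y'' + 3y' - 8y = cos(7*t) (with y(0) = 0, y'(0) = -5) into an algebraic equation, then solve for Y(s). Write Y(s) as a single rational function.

Y(s) = (-5*s^2 + s - 245)/(s^4 + 3*s^3 + 41*s^2 + 147*s - 392)

Apply the Laplace transform to the equation.
With L{y''} = s^2 Y - s·y(0) - y'(0) and L{y'} = sY - y(0), with y(0) = 0, y'(0) = -5: the LHS transforms to (s^2 + 3*s - 8)Y - (-5).
The right side is L{cos(7*t)} = s/(s^2 + 49).
So (s^2 + 3*s - 8)Y = s/(s^2 + 49) + (-5).
Isolate Y and clear denominators.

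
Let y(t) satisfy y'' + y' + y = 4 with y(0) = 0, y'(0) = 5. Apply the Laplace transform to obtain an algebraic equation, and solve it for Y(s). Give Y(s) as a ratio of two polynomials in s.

Y(s) = (5*s + 4)/(s^3 + s^2 + s)

Apply the Laplace transform to the equation.
Using L{y''} = s^2 Y - s·y(0) - y'(0) and L{y'} = sY - y(0), with y(0) = 0, y'(0) = 5, the left side becomes (s^2 + s + 1)Y - (5).
The right side is L{4} = 4/s.
So (s^2 + s + 1)Y = 4/s + (5).
Divide through and combine into a single rational function.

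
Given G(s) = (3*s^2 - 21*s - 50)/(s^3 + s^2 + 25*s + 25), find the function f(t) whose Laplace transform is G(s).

f(t) = -5*sin(5*t) + 4*cos(5*t) - exp(-t)

Factor the denominator: s^3 + s^2 + 25*s + 25 = (s + 1)*(s^2 + 25).
Partial fraction decomposition gives [-1/(s + 1)] + [4*s/(s^2 + 25)] + [-25/(s^2 + 25)].
Invert each term: -1/(s + 1) ↔ -e^(-t); 4·s/(s^2 + 25) ↔ 4cos(5t); -5·5/(s^2 + 25) ↔ -5sin(5t).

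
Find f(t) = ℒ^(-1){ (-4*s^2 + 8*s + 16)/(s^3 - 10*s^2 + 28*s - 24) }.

Factor the denominator: s^3 - 10*s^2 + 28*s - 24 = (s - 6)*(s - 2)^2.
Partial fraction decomposition gives [1/(s - 2)] + [-4/(s - 2)^2] + [-5/(s - 6)].
Invert each term: 1/(s - 2) ↔ e^(2t); -4/(s - 2)^2 ↔ -4t·e^(2t); -5/(s - 6) ↔ -5e^(6t).

f(t) = -4*t*exp(2*t) - 5*exp(6*t) + exp(2*t)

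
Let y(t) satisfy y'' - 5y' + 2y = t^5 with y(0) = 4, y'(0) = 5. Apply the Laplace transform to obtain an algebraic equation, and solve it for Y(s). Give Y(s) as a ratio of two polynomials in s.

Apply the Laplace transform to the equation.
The derivative rules (L{y''} = s^2 Y - s·y(0) - y'(0) and L{y'} = sY - y(0), with y(0) = 4, y'(0) = 5) turn the left side into (s^2 - 5*s + 2)Y - (4*s - 15).
The right side is L{t^5} = 120/s^6.
So (s^2 - 5*s + 2)Y = 120/s^6 + (4*s - 15).
Isolate Y and clear denominators.

Y(s) = (4*s^7 - 15*s^6 + 120)/(s^8 - 5*s^7 + 2*s^6)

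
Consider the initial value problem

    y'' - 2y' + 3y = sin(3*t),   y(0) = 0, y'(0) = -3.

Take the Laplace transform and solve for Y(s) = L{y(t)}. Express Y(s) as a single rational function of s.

Y(s) = (-3*s^2 - 24)/(s^4 - 2*s^3 + 12*s^2 - 18*s + 27)

Laplace-transform each side.
The derivative rules (L{y''} = s^2 Y - s·y(0) - y'(0) and L{y'} = sY - y(0), with y(0) = 0, y'(0) = -3) turn the left side into (s^2 - 2*s + 3)Y - (-3).
The right side is L{sin(3*t)} = 3/(s^2 + 9).
So (s^2 - 2*s + 3)Y = 3/(s^2 + 9) + (-3).
Divide through and combine into a single rational function.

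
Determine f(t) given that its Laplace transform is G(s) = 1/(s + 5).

Since L{e^(-5t)} = 1/(s + 5), the inverse is exp(-5*t).

f(t) = exp(-5*t)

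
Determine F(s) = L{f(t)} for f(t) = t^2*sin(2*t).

L{sin(2t)} = 2/(s^2 + 4).
Then apply L{t^2·g(t)} = (-1)^2 d^2/ds^2[G(s)] with G(s) = 2/(s^2 + 4):
differentiating 2 times and applying the sign gives 4*(3*s^2 - 4)/(s^2 + 4)^3.

F(s) = 4*(3*s^2 - 4)/(s^2 + 4)^3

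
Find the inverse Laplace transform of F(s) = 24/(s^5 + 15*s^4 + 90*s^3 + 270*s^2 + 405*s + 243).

t^4*exp(-3*t)

Rewrite the denominator: s^5 + 15*s^4 + 90*s^3 + 270*s^2 + 405*s + 243 = (s + 3)^5.
The form in (s + 3) signals a first-shifting-theorem factor e^(-3t).
Since L{t^4} = 4!/s^5 = 24/s^5, the inverse is t^4*e^(-3*t).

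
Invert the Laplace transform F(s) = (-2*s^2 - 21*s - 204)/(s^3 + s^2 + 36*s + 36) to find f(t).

Factor the denominator: s^3 + s^2 + 36*s + 36 = (s + 1)*(s^2 + 36).
Partial fraction decomposition gives [-5/(s + 1)] + [3*s/(s^2 + 36)] + [-24/(s^2 + 36)].
Invert each term: -5/(s + 1) ↔ -5e^(-t); 3·s/(s^2 + 36) ↔ 3cos(6t); -4·6/(s^2 + 36) ↔ -4sin(6t).

f(t) = -4*sin(6*t) + 3*cos(6*t) - 5*exp(-t)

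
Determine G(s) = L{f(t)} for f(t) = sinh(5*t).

G(s) = 5/(s^2 - 25)

L{sinh(5t)} = 5/(s^2 - 25).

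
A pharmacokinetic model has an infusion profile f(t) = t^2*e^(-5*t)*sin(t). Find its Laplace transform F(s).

L{sin(t)} = 1/(s^2 + 1).
Multiplying by e^(-5t) shifts s → s + 5, so L{e^(-5*t)*sin(t)} = 1/((s + 5)^2 + 1).
Then apply L{t^2·g(t)} = (-1)^2 d^2/ds^2[G(s)] with G(s) = 1/((s + 5)^2 + 1):
differentiating 2 times and applying the sign gives 2*(3*s^2 + 30*s + 74)/(s^2 + 10*s + 26)^3.

F(s) = 2*(3*s^2 + 30*s + 74)/(s^2 + 10*s + 26)^3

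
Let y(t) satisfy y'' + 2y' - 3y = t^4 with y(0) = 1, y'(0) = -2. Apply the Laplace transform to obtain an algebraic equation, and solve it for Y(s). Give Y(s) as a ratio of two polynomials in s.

Y(s) = (s^6 + 24)/(s^7 + 2*s^6 - 3*s^5)

Apply the Laplace transform to the equation.
Using L{y''} = s^2 Y - s·y(0) - y'(0) and L{y'} = sY - y(0), with y(0) = 1, y'(0) = -2, the left side becomes (s^2 + 2*s - 3)Y - (s).
The right side is L{t^4} = 24/s^5.
So (s^2 + 2*s - 3)Y = 24/s^5 + (s).
Divide through and combine into a single rational function.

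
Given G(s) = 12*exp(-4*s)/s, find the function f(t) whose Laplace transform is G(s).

f(t) = Heaviside(t - 4)*(12)

The factor e^(-4s) signals a time shift by c = 4 (second shifting theorem).
L{12} = 12/s, so L^-1{12/s} = 12.
Hence the inverse is u(t - 4) times that function evaluated at t - 4.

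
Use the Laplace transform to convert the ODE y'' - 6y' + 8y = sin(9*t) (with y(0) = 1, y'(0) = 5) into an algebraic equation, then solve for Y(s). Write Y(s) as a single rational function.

Y(s) = (s^3 - s^2 + 81*s - 72)/(s^4 - 6*s^3 + 89*s^2 - 486*s + 648)

Transform both sides with L{·}.
Using L{y''} = s^2 Y - s·y(0) - y'(0) and L{y'} = sY - y(0), with y(0) = 1, y'(0) = 5, the left side becomes (s^2 - 6*s + 8)Y - (s - 1).
The right side is L{sin(9*t)} = 9/(s^2 + 81).
So (s^2 - 6*s + 8)Y = 9/(s^2 + 81) + (s - 1).
Solve for Y(s) and write it as one ratio of polynomials.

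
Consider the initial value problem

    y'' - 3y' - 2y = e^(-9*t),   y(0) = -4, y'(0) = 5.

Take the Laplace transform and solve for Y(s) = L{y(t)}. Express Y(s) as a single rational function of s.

Y(s) = (-4*s^2 - 19*s + 154)/(s^3 + 6*s^2 - 29*s - 18)

Transform both sides with L{·}.
The derivative rules (L{y''} = s^2 Y - s·y(0) - y'(0) and L{y'} = sY - y(0), with y(0) = -4, y'(0) = 5) turn the left side into (s^2 - 3*s - 2)Y - (-4*s + 17).
The right side is L{e^(-9*t)} = 1/(s + 9).
So (s^2 - 3*s - 2)Y = 1/(s + 9) + (-4*s + 17).
Divide through and combine into a single rational function.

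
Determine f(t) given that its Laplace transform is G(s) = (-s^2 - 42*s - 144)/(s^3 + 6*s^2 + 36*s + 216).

f(t) = -5*sin(6*t) - 2*cos(6*t) + exp(-6*t)

Factor the denominator: s^3 + 6*s^2 + 36*s + 216 = (s + 6)*(s^2 + 36).
Partial fraction decomposition gives [1/(s + 6)] + [-2*s/(s^2 + 36)] + [-30/(s^2 + 36)].
Invert each term: 1/(s + 6) ↔ e^(-6t); -2·s/(s^2 + 36) ↔ -2cos(6t); -5·6/(s^2 + 36) ↔ -5sin(6t).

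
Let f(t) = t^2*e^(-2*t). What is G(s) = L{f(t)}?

L{e^(-2t)} = 1/(s + 2).
Then apply L{t^2·g(t)} = (-1)^2 d^2/ds^2[H(s)] with H(s) = 1/(s + 2):
differentiating 2 times and applying the sign gives 2/(s + 2)^3.

G(s) = 2/(s + 2)^3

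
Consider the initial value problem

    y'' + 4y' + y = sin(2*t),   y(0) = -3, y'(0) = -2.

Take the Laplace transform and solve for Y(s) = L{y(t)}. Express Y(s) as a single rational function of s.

Y(s) = (-3*s^3 - 14*s^2 - 12*s - 54)/(s^4 + 4*s^3 + 5*s^2 + 16*s + 4)

Take the Laplace transform of both sides.
The derivative rules (L{y''} = s^2 Y - s·y(0) - y'(0) and L{y'} = sY - y(0), with y(0) = -3, y'(0) = -2) turn the left side into (s^2 + 4*s + 1)Y - (-3*s - 14).
The right side is L{sin(2*t)} = 2/(s^2 + 4).
So (s^2 + 4*s + 1)Y = 2/(s^2 + 4) + (-3*s - 14).
Divide through and combine into a single rational function.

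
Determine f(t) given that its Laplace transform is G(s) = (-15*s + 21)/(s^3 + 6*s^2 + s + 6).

Factor the denominator: s^3 + 6*s^2 + s + 6 = (s + 6)*(s^2 + 1).
Partial fraction decomposition gives [3/(s + 6)] + [-3*s/(s^2 + 1)] + [3/(s^2 + 1)].
Invert each term: 3/(s + 6) ↔ 3e^(-6t); -3·s/(s^2 + 1) ↔ -3cos(t); 3·1/(s^2 + 1) ↔ 3sin(t).

f(t) = 3*sin(t) - 3*cos(t) + 3*exp(-6*t)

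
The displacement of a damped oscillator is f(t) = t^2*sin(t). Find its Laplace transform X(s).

X(s) = 2*(3*s^2 - 1)/(s^2 + 1)^3

L{sin(t)} = 1/(s^2 + 1).
Then apply L{t^2·g(t)} = (-1)^2 d^2/ds^2[G(s)] with G(s) = 1/(s^2 + 1):
differentiating 2 times and applying the sign gives 2*(3*s^2 - 1)/(s^2 + 1)^3.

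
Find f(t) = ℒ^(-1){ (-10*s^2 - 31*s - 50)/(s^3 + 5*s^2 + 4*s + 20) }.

f(t) = -3*sin(2*t) - 5*cos(2*t) - 5*exp(-5*t)

Factor the denominator: s^3 + 5*s^2 + 4*s + 20 = (s + 5)*(s^2 + 4).
Partial fraction decomposition gives [-5/(s + 5)] + [-5*s/(s^2 + 4)] + [-6/(s^2 + 4)].
Invert each term: -5/(s + 5) ↔ -5e^(-5t); -5·s/(s^2 + 4) ↔ -5cos(2t); -3·2/(s^2 + 4) ↔ -3sin(2t).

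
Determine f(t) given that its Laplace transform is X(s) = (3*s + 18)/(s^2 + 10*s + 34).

Complete the square in the denominator: s^2 + 10*s + 34 = (s + 5)^2 + 3^2.
Split the numerator to match: 3*s + 18 = 3·(s + 5) + 1·3.
Invert each term: 3·(s + 5)/((s + 5)^2 + 9) ↔ 3e^(-5t)cos(3t); 1·3/((s + 5)^2 + 9) ↔ e^(-5t)sin(3t).

f(t) = exp(-5*t)*sin(3*t) + 3*exp(-5*t)*cos(3*t)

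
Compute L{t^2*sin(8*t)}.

L{sin(8t)} = 8/(s^2 + 64).
Then apply L{t^2·g(t)} = (-1)^2 d^2/ds^2[G(s)] with G(s) = 8/(s^2 + 64):
differentiating 2 times and applying the sign gives 16*(3*s^2 - 64)/(s^2 + 64)^3.

16*(3*s^2 - 64)/(s^2 + 64)^3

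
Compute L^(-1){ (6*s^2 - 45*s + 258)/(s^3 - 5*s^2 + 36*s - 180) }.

Factor the denominator: s^3 - 5*s^2 + 36*s - 180 = (s - 5)*(s^2 + 36).
Partial fraction decomposition gives [3/(s - 5)] + [3*s/(s^2 + 36)] + [-30/(s^2 + 36)].
Invert each term: 3/(s - 5) ↔ 3e^(5t); 3·s/(s^2 + 36) ↔ 3cos(6t); -5·6/(s^2 + 36) ↔ -5sin(6t).

3*exp(5*t) - 5*sin(6*t) + 3*cos(6*t)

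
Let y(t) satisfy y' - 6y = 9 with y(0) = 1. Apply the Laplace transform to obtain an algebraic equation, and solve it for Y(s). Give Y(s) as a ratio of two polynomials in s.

Y(s) = (s + 9)/(s^2 - 6*s)

Laplace-transform each side.
Using L{y'} = sY - y(0) = sY - 1, the left side becomes (s - 6)Y - (1).
The right side is L{9} = 9/s.
So (s - 6)Y = 9/s + (1).
Solve for Y(s) and write it as one ratio of polynomials.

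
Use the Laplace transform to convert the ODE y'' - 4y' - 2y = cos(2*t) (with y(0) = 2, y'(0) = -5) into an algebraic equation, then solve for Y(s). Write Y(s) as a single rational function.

Apply the Laplace transform to the equation.
Using L{y''} = s^2 Y - s·y(0) - y'(0) and L{y'} = sY - y(0), with y(0) = 2, y'(0) = -5, the left side becomes (s^2 - 4*s - 2)Y - (2*s - 13).
The right side is L{cos(2*t)} = s/(s^2 + 4).
So (s^2 - 4*s - 2)Y = s/(s^2 + 4) + (2*s - 13).
Solve for Y(s) and write it as one ratio of polynomials.

Y(s) = (2*s^3 - 13*s^2 + 9*s - 52)/(s^4 - 4*s^3 + 2*s^2 - 16*s - 8)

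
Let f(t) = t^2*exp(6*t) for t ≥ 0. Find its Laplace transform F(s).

L{e^(6t)} = 1/(s - 6).
Then apply L{t^2·g(t)} = (-1)^2 d^2/ds^2[G(s)] with G(s) = 1/(s - 6):
differentiating 2 times and applying the sign gives 2/(s - 6)^3.

F(s) = 2/(s - 6)^3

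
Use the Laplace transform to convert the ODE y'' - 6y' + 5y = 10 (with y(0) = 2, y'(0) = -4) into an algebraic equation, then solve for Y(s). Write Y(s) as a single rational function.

Y(s) = (2*s^2 - 16*s + 10)/(s^3 - 6*s^2 + 5*s)

Laplace-transform each side.
With L{y''} = s^2 Y - s·y(0) - y'(0) and L{y'} = sY - y(0), with y(0) = 2, y'(0) = -4: the LHS transforms to (s^2 - 6*s + 5)Y - (2*s - 16).
The right side is L{10} = 10/s.
So (s^2 - 6*s + 5)Y = 10/s + (2*s - 16).
Isolate Y and clear denominators.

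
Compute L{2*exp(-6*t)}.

2/(s + 6)

L{2} = 2/s.
By the first shifting theorem, multiplying by e^(-6t) replaces s with s + 6.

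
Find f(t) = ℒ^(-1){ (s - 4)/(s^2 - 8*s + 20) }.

f(t) = exp(4*t)*cos(2*t)

Rewrite the denominator: s^2 - 8*s + 20 = (s - 4)^2 + 4.
The form in (s - 4) signals a first-shifting-theorem factor e^(4t).
Since L{cos(2t)} = s/(s^2 + 4), the inverse is e^(4*t)*cos(2*t).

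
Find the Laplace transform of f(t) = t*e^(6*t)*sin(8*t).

L{sin(8t)} = 8/(s^2 + 64).
Multiplying by e^(6t) shifts s → s - 6, so L{e^(6*t)*sin(8*t)} = 8/((s - 6)^2 + 64).
Then apply L{t·g(t)} = -d/ds[G(s)] with G(s) = 8/((s - 6)^2 + 64):
differentiating 1 time and applying the sign gives 16*(s - 6)/(s^2 - 12*s + 100)^2.

16*(s - 6)/(s^2 - 12*s + 100)^2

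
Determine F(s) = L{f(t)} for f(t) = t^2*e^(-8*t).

L{e^(-8t)} = 1/(s + 8).
Then apply L{t^2·g(t)} = (-1)^2 d^2/ds^2[G(s)] with G(s) = 1/(s + 8):
differentiating 2 times and applying the sign gives 2/(s + 8)^3.

F(s) = 2/(s + 8)^3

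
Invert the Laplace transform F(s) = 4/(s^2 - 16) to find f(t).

f(t) = sinh(4*t)

Since L{sinh(4t)} = 4/(s^2 - 16), the inverse is sinh(4*t).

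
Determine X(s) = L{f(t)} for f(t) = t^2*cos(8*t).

L{cos(8t)} = s/(s^2 + 64).
Then apply L{t^2·g(t)} = (-1)^2 d^2/ds^2[G(s)] with G(s) = s/(s^2 + 64):
differentiating 2 times and applying the sign gives 2*s*(s^2 - 192)/(s^2 + 64)^3.

X(s) = 2*s*(s^2 - 192)/(s^2 + 64)^3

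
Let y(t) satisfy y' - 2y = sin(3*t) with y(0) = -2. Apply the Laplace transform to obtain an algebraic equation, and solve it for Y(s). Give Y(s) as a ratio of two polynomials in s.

Y(s) = (-2*s^2 - 15)/(s^3 - 2*s^2 + 9*s - 18)

Take the Laplace transform of both sides.
The derivative rules (L{y'} = sY - y(0) = sY - (-2)) turn the left side into (s - 2)Y - (-2).
The right side is L{sin(3*t)} = 3/(s^2 + 9).
So (s - 2)Y = 3/(s^2 + 9) + (-2).
Isolate Y and clear denominators.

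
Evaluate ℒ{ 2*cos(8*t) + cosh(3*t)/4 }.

The transform is linear, so treat each term independently.
(1/4)·[L{cosh(3t)} = s/(s^2 - 9)]; (2)·[L{cos(8t)} = s/(s^2 + 64)].

2*s/(s^2 + 64) + s/(4*(s^2 - 9))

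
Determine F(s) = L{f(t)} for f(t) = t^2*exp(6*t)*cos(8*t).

L{cos(8t)} = s/(s^2 + 64).
Multiplying by e^(6t) shifts s → s - 6, so L{exp(6*t)*cos(8*t)} = (s - 6)/((s - 6)^2 + 64).
Then apply L{t^2·g(t)} = (-1)^2 d^2/ds^2[G(s)] with G(s) = (s - 6)/((s - 6)^2 + 64):
differentiating 2 times and applying the sign gives 2*(s - 6)*(s^2 - 12*s - 156)/(s^2 - 12*s + 100)^3.

F(s) = 2*(s - 6)*(s^2 - 12*s - 156)/(s^2 - 12*s + 100)^3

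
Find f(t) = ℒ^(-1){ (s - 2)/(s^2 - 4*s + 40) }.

f(t) = exp(2*t)*cos(6*t)

Rewrite the denominator: s^2 - 4*s + 40 = (s - 2)^2 + 36.
The form in (s - 2) signals a first-shifting-theorem factor e^(2t).
Since L{cos(6t)} = s/(s^2 + 36), the inverse is exp(2*t)*cos(6*t).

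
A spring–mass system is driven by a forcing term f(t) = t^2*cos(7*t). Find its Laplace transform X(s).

X(s) = 2*s*(s^2 - 147)/(s^2 + 49)^3

L{cos(7t)} = s/(s^2 + 49).
Then apply L{t^2·g(t)} = (-1)^2 d^2/ds^2[G(s)] with G(s) = s/(s^2 + 49):
differentiating 2 times and applying the sign gives 2*s*(s^2 - 147)/(s^2 + 49)^3.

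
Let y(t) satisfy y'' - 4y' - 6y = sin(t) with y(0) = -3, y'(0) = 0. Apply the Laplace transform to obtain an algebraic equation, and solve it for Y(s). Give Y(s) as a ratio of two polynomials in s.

Y(s) = (-3*s^3 + 12*s^2 - 3*s + 13)/(s^4 - 4*s^3 - 5*s^2 - 4*s - 6)

Apply the Laplace transform to the equation.
Using L{y''} = s^2 Y - s·y(0) - y'(0) and L{y'} = sY - y(0), with y(0) = -3, y'(0) = 0, the left side becomes (s^2 - 4*s - 6)Y - (-3*s + 12).
The right side is L{sin(t)} = 1/(s^2 + 1).
So (s^2 - 4*s - 6)Y = 1/(s^2 + 1) + (-3*s + 12).
Divide through and combine into a single rational function.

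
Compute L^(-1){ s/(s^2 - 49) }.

cosh(7*t)

Since L{cosh(7t)} = s/(s^2 - 49), the inverse is cosh(7*t).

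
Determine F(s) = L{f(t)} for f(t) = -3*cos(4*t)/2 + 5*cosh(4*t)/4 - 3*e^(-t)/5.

Apply the Laplace transform termwise.
(-3/2)·[L{cos(4t)} = s/(s^2 + 16)]; (5/4)·[L{cosh(4t)} = s/(s^2 - 16)]; (-3/5)·[L{e^(-t)} = 1/(s + 1)].

F(s) = -3*s/(2*(s^2 + 16)) + 5*s/(4*(s^2 - 16)) - 3/(5*(s + 1))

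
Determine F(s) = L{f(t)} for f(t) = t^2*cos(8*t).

L{cos(8t)} = s/(s^2 + 64).
Then apply L{t^2·g(t)} = (-1)^2 d^2/ds^2[G(s)] with G(s) = s/(s^2 + 64):
differentiating 2 times and applying the sign gives 2*s*(s^2 - 192)/(s^2 + 64)^3.

F(s) = 2*s*(s^2 - 192)/(s^2 + 64)^3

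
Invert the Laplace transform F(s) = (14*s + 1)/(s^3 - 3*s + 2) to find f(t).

f(t) = 5*t*exp(t) + 3*exp(t) - 3*exp(-2*t)

Factor the denominator: s^3 - 3*s + 2 = (s - 1)^2*(s + 2).
Partial fraction decomposition gives [3/(s - 1)] + [5/(s - 1)^2] + [-3/(s + 2)].
Invert each term: 3/(s - 1) ↔ 3e^(t); 5/(s - 1)^2 ↔ 5t·e^(t); -3/(s + 2) ↔ -3e^(-2t).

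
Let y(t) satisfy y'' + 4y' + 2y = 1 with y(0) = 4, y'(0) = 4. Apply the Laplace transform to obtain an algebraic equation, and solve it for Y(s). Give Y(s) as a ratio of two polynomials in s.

Y(s) = (4*s^2 + 20*s + 1)/(s^3 + 4*s^2 + 2*s)

Transform both sides with L{·}.
Using L{y''} = s^2 Y - s·y(0) - y'(0) and L{y'} = sY - y(0), with y(0) = 4, y'(0) = 4, the left side becomes (s^2 + 4*s + 2)Y - (4*s + 20).
The right side is L{1} = 1/s.
So (s^2 + 4*s + 2)Y = 1/s + (4*s + 20).
Isolate Y and clear denominators.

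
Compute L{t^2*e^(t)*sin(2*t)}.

L{sin(2t)} = 2/(s^2 + 4).
Multiplying by e^(t) shifts s → s - 1, so L{e^(t)*sin(2*t)} = 2/((s - 1)^2 + 4).
Then apply L{t^2·g(t)} = (-1)^2 d^2/ds^2[G(s)] with G(s) = 2/((s - 1)^2 + 4):
differentiating 2 times and applying the sign gives 4*(3*s^2 - 6*s - 1)/(s^2 - 2*s + 5)^3.

4*(3*s^2 - 6*s - 1)/(s^2 - 2*s + 5)^3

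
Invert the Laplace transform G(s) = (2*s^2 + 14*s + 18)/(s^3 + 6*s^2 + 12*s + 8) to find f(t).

f(t) = -t^2*exp(-2*t) + 6*t*exp(-2*t) + 2*exp(-2*t)

Factor the denominator: s^3 + 6*s^2 + 12*s + 8 = (s + 2)^3.
Partial fraction decomposition gives [2/(s + 2)] + [6/(s + 2)^2] + [-2/(s + 2)^3].
Invert each term: 2/(s + 2) ↔ 2e^(-2t); 6/(s + 2)^2 ↔ 6t·e^(-2t); -2/(s + 2)^3 ↔ (-1)t^2·e^(-2t).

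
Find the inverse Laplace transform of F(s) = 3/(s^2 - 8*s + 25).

Rewrite the denominator: s^2 - 8*s + 25 = (s - 4)^2 + 9.
The form in (s - 4) signals a first-shifting-theorem factor e^(4t).
Since L{sin(3t)} = 3/(s^2 + 9), the inverse is exp(4*t)*sin(3*t).

exp(4*t)*sin(3*t)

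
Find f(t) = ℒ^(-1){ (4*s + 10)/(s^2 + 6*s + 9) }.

f(t) = -2*t*exp(-3*t) + 4*exp(-3*t)

Factor the denominator: s^2 + 6*s + 9 = (s + 3)^2.
Partial fraction decomposition gives [4/(s + 3)] + [-2/(s + 3)^2].
Invert each term: 4/(s + 3) ↔ 4e^(-3t); -2/(s + 3)^2 ↔ -2t·e^(-3t).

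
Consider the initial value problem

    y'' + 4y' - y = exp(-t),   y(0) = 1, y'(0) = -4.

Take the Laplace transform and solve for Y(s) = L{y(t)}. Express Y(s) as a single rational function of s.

Y(s) = (s^2 + s + 1)/(s^3 + 5*s^2 + 3*s - 1)

Laplace-transform each side.
Using L{y''} = s^2 Y - s·y(0) - y'(0) and L{y'} = sY - y(0), with y(0) = 1, y'(0) = -4, the left side becomes (s^2 + 4*s - 1)Y - (s).
The right side is L{exp(-t)} = 1/(s + 1).
So (s^2 + 4*s - 1)Y = 1/(s + 1) + (s).
Isolate Y and clear denominators.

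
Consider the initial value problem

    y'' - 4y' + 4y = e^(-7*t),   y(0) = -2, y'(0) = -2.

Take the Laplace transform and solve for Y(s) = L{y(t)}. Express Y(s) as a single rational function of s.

Y(s) = (-2*s^2 - 8*s + 43)/(s^3 + 3*s^2 - 24*s + 28)

Laplace-transform each side.
The derivative rules (L{y''} = s^2 Y - s·y(0) - y'(0) and L{y'} = sY - y(0), with y(0) = -2, y'(0) = -2) turn the left side into (s^2 - 4*s + 4)Y - (-2*s + 6).
The right side is L{e^(-7*t)} = 1/(s + 7).
So (s^2 - 4*s + 4)Y = 1/(s + 7) + (-2*s + 6).
Isolate Y and clear denominators.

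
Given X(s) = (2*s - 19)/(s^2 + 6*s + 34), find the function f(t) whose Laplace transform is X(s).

f(t) = -5*exp(-3*t)*sin(5*t) + 2*exp(-3*t)*cos(5*t)

Complete the square in the denominator: s^2 + 6*s + 34 = (s + 3)^2 + 5^2.
Split the numerator to match: 2*s - 19 = 2·(s + 3) - 5·5.
Invert each term: 2·(s + 3)/((s + 3)^2 + 25) ↔ 2e^(-3t)cos(5t); -5·5/((s + 3)^2 + 25) ↔ -5e^(-3t)sin(5t).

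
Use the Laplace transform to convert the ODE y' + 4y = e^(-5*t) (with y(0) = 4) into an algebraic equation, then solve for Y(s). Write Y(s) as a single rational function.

Y(s) = (4*s + 21)/(s^2 + 9*s + 20)

Transform both sides with L{·}.
With L{y'} = sY - y(0) = sY - 4: the LHS transforms to (s + 4)Y - (4).
The right side is L{e^(-5*t)} = 1/(s + 5).
So (s + 4)Y = 1/(s + 5) + (4).
Divide through and combine into a single rational function.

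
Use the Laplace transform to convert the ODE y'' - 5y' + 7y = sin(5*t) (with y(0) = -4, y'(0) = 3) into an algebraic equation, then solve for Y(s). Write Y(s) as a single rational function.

Y(s) = (-4*s^3 + 23*s^2 - 100*s + 580)/(s^4 - 5*s^3 + 32*s^2 - 125*s + 175)

Laplace-transform each side.
Using L{y''} = s^2 Y - s·y(0) - y'(0) and L{y'} = sY - y(0), with y(0) = -4, y'(0) = 3, the left side becomes (s^2 - 5*s + 7)Y - (-4*s + 23).
The right side is L{sin(5*t)} = 5/(s^2 + 25).
So (s^2 - 5*s + 7)Y = 5/(s^2 + 25) + (-4*s + 23).
Divide through and combine into a single rational function.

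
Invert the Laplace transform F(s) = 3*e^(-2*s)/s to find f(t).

f(t) = Heaviside(t - 2)*(3)

The factor e^(-2s) signals a time shift by c = 2 (second shifting theorem).
L{3} = 3/s, so L^-1{3/s} = 3.
Hence the inverse is u(t - 2) times that function evaluated at t - 2.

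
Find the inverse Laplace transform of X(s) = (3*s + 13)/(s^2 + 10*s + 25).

-2*t*exp(-5*t) + 3*exp(-5*t)

Factor the denominator: s^2 + 10*s + 25 = (s + 5)^2.
Partial fraction decomposition gives [3/(s + 5)] + [-2/(s + 5)^2].
Invert each term: 3/(s + 5) ↔ 3e^(-5t); -2/(s + 5)^2 ↔ -2t·e^(-5t).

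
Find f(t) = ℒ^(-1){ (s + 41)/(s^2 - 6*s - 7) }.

Factor the denominator: s^2 - 6*s - 7 = (s - 7)*(s + 1).
Partial fraction decomposition gives [-5/(s + 1)] + [6/(s - 7)].
Invert each term: -5/(s + 1) ↔ -5e^(-t); 6/(s - 7) ↔ 6e^(7t).

f(t) = 6*exp(7*t) - 5*exp(-t)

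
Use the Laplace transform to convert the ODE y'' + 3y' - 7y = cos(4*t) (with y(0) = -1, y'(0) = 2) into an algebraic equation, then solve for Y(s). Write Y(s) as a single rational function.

Apply the Laplace transform to the equation.
The derivative rules (L{y''} = s^2 Y - s·y(0) - y'(0) and L{y'} = sY - y(0), with y(0) = -1, y'(0) = 2) turn the left side into (s^2 + 3*s - 7)Y - (-s - 1).
The right side is L{cos(4*t)} = s/(s^2 + 16).
So (s^2 + 3*s - 7)Y = s/(s^2 + 16) + (-s - 1).
Isolate Y and clear denominators.

Y(s) = (-s^3 - s^2 - 15*s - 16)/(s^4 + 3*s^3 + 9*s^2 + 48*s - 112)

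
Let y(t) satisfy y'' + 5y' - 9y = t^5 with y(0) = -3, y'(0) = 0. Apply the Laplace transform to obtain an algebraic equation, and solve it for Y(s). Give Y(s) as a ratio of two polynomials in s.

Transform both sides with L{·}.
The derivative rules (L{y''} = s^2 Y - s·y(0) - y'(0) and L{y'} = sY - y(0), with y(0) = -3, y'(0) = 0) turn the left side into (s^2 + 5*s - 9)Y - (-3*s - 15).
The right side is L{t^5} = 120/s^6.
So (s^2 + 5*s - 9)Y = 120/s^6 + (-3*s - 15).
Isolate Y and clear denominators.

Y(s) = (-3*s^7 - 15*s^6 + 120)/(s^8 + 5*s^7 - 9*s^6)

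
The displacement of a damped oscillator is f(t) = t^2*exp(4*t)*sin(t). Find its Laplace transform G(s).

G(s) = 2*(3*s^2 - 24*s + 47)/(s^2 - 8*s + 17)^3

L{sin(t)} = 1/(s^2 + 1).
Multiplying by e^(4t) shifts s → s - 4, so L{exp(4*t)*sin(t)} = 1/((s - 4)^2 + 1).
Then apply L{t^2·g(t)} = (-1)^2 d^2/ds^2[H(s)] with H(s) = 1/((s - 4)^2 + 1):
differentiating 2 times and applying the sign gives 2*(3*s^2 - 24*s + 47)/(s^2 - 8*s + 17)^3.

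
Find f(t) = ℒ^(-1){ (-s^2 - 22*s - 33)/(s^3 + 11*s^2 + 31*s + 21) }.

f(t) = -exp(-t) - 3*exp(-3*t) + 3*exp(-7*t)

Factor the denominator: s^3 + 11*s^2 + 31*s + 21 = (s + 1)*(s + 3)*(s + 7).
Partial fraction decomposition gives [3/(s + 7)] + [-3/(s + 3)] + [-1/(s + 1)].
Invert each term: 3/(s + 7) ↔ 3e^(-7t); -3/(s + 3) ↔ -3e^(-3t); -1/(s + 1) ↔ -e^(-t).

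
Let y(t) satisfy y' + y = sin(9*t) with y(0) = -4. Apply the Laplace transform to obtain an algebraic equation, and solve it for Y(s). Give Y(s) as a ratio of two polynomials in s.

Y(s) = (-4*s^2 - 315)/(s^3 + s^2 + 81*s + 81)

Laplace-transform each side.
With L{y'} = sY - y(0) = sY - (-4): the LHS transforms to (s + 1)Y - (-4).
The right side is L{sin(9*t)} = 9/(s^2 + 81).
So (s + 1)Y = 9/(s^2 + 81) + (-4).
Solve for Y(s) and write it as one ratio of polynomials.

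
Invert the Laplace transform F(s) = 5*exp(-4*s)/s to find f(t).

The factor e^(-4s) signals a time shift by c = 4 (second shifting theorem).
L{5} = 5/s, so L^-1{5/s} = 5.
Hence the inverse is u(t - 4) times that function evaluated at t - 4.

f(t) = Heaviside(t - 4)*(5)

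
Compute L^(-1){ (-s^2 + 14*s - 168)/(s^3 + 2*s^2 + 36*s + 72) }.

sin(6*t) + 4*cos(6*t) - 5*exp(-2*t)

Factor the denominator: s^3 + 2*s^2 + 36*s + 72 = (s + 2)*(s^2 + 36).
Partial fraction decomposition gives [-5/(s + 2)] + [4*s/(s^2 + 36)] + [6/(s^2 + 36)].
Invert each term: -5/(s + 2) ↔ -5e^(-2t); 4·s/(s^2 + 36) ↔ 4cos(6t); 1·6/(s^2 + 36) ↔ sin(6t).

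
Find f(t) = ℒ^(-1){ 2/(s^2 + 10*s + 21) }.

Rewrite the denominator: s^2 + 10*s + 21 = (s + 5)^2 - 4.
The form in (s + 5) signals a first-shifting-theorem factor e^(-5t).
Since L{sinh(2t)} = 2/(s^2 - 4), the inverse is e^(-5*t)*sinh(2*t).

f(t) = exp(-5*t)*sinh(2*t)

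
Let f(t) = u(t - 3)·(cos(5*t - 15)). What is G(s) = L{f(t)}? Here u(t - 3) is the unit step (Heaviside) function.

By the second shifting theorem, L{u(t - c)·g(t - c)} = e^(-cs)·H(s) with c = 3 and H(s) = L{g(t)}.
L{cos(5t)} = s/(s^2 + 25).

G(s) = s*exp(-3*s)/(s^2 + 25)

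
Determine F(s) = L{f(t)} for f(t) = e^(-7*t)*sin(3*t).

F(s) = 3/((s + 7)^2 + 9)

L{sin(3t)} = 3/(s^2 + 9).
By the first shifting theorem, multiplying by e^(-7t) replaces s with s + 7.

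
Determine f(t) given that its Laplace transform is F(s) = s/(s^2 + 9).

f(t) = cos(3*t)

Since L{cos(3t)} = s/(s^2 + 9), the inverse is cos(3*t).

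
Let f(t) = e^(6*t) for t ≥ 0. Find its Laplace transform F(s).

F(s) = 1/(s - 6)

L{e^(6t)} = 1/(s - 6).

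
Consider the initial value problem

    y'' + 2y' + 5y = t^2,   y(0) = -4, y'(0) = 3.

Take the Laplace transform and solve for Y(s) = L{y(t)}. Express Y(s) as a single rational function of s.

Y(s) = (-4*s^4 - 5*s^3 + 2)/(s^5 + 2*s^4 + 5*s^3)

Apply the Laplace transform to the equation.
Using L{y''} = s^2 Y - s·y(0) - y'(0) and L{y'} = sY - y(0), with y(0) = -4, y'(0) = 3, the left side becomes (s^2 + 2*s + 5)Y - (-4*s - 5).
The right side is L{t^2} = 2/s^3.
So (s^2 + 2*s + 5)Y = 2/s^3 + (-4*s - 5).
Solve for Y(s) and write it as one ratio of polynomials.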